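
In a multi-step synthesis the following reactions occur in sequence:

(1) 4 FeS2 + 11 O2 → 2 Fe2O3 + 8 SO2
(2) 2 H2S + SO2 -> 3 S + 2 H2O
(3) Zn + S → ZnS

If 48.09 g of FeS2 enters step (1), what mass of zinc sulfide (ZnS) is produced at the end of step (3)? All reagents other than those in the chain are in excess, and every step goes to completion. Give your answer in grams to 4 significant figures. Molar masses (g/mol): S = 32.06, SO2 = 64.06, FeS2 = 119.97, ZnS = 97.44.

234.4 g

n(FeS2) = 48.09 / 119.97 = 0.40085 mol.
Reaction (1): FeS2→SO2 ratio 4:8 ⇒ n(SO2) = 0.80170 mol.
Reaction (2): SO2→S ratio 1:3 ⇒ n(S) = 2.4051 mol.
Reaction (3): S→ZnS ratio 1:1 ⇒ n(ZnS) = 2.4051 mol.
Mass of ZnS = 2.4051 × 97.44 = 234.35 g.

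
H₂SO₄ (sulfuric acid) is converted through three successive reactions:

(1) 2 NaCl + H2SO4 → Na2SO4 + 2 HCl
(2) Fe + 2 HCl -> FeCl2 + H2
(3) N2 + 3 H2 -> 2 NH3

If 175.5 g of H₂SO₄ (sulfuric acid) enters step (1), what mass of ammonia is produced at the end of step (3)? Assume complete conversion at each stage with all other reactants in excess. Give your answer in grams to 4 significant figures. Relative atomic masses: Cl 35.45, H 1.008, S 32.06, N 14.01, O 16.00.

20.32 g

M(H2SO4) = 2(1.008) + 32.06 + 4(16.00) = 98.076 g/mol.
M(NH3) = 14.01 + 3(1.008) = 17.034 g/mol.
n(H2SO4) = 175.5 / 98.076 = 1.7894 mol.
Reaction (1): H2SO4→HCl ratio 1:2 ⇒ n(HCl) = 3.5789 mol.
Reaction (2): HCl→H2 ratio 2:1 ⇒ n(H2) = 1.7894 mol.
Reaction (3): H2→NH3 ratio 3:2 ⇒ n(NH3) = 1.1930 mol.
Mass of NH3 = 1.1930 × 17.034 = 20.321 g.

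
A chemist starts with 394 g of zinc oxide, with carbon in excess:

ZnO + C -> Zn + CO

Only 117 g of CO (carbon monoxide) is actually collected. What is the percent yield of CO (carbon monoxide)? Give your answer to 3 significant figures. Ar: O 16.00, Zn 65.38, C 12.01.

M(ZnO) = 65.38 + 16.00 = 81.38 g/mol.
M(CO) = 12.01 + 16.00 = 28.01 g/mol.
n(ZnO) = 394.0 g / 81.38 g/mol = 4.841 mol.
From the equation the ZnO:CO mole ratio is 1:1, so n(CO) = 4.841 × 1/1 = 4.841 mol.
Mass of CO = 4.841 mol × 28.01 g/mol = 135.6 g.
This is the theoretical yield. Percent yield = 117 g / 135.6 g × 100% = 86.28%.

86.3 %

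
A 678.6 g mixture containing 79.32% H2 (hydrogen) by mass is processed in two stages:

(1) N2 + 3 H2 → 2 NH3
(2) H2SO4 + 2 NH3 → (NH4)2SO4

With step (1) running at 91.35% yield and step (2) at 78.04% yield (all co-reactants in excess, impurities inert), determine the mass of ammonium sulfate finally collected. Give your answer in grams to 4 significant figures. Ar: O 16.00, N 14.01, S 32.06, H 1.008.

Pure H2 = 678.6 × 0.7932 = 538.27 g.
M(H2) = 2(1.008) = 2.016 g/mol.
M((NH4)2SO4) = 2(14.01) + 8(1.008) + 32.06 + 4(16.00) = 132.144 g/mol.
n(H2) = 538.27 / 2.016 = 267.00 mol.
Step 1 (H2:NH3 = 3:2): theoretical n(NH3) = 178.00 mol; at 91.35% yield, n(NH3) = 162.60 mol.
Step 2 (NH3:(NH4)2SO4 = 2:1): theoretical n((NH4)2SO4) = 81.301 mol, so theoretical mass = 81.301 × 132.144 = 10743 g.
At 78.04% yield, actual mass of (NH4)2SO4 = 10743 × 0.7804 = 8384.1 g.

8384 g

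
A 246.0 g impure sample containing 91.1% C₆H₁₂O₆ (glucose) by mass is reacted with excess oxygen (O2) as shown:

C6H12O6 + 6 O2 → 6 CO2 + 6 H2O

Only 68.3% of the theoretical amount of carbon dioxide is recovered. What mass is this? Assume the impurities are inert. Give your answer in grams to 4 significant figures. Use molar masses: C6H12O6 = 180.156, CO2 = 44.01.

Pure C6H12O6 available = 246.0 g × 0.911 = 224.11 g.
n(C6H12O6) = 224.11 g / 180.156 g/mol = 1.2440 mol.
From the equation the C6H12O6:CO2 mole ratio is 1:6, so n(CO2) = 1.2440 × 6/1 = 7.4637 mol.
Mass of CO2 = 7.4637 mol × 44.01 g/mol = 328.48 g.
Actual mass collected = 328.48 g × 0.683 = 224.35 g.

224.4 g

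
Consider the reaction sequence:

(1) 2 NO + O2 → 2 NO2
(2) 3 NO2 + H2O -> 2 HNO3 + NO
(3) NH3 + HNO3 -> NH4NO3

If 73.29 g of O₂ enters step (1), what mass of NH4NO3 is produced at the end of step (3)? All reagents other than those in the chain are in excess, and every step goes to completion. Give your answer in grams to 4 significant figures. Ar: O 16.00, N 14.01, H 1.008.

M(O2) = 2(16.00) = 32.00 g/mol.
M(NH4NO3) = 2(14.01) + 4(1.008) + 3(16.00) = 80.052 g/mol.
n(O2) = 73.29 / 32.00 = 2.2903 mol.
Reaction (1): O2→NO2 ratio 1:2 ⇒ n(NO2) = 4.5806 mol.
Reaction (2): NO2→HNO3 ratio 3:2 ⇒ n(HNO3) = 3.0538 mol.
Reaction (3): HNO3→NH4NO3 ratio 1:1 ⇒ n(NH4NO3) = 3.0538 mol.
Mass of NH4NO3 = 3.0538 × 80.052 = 244.46 g.

244.5 g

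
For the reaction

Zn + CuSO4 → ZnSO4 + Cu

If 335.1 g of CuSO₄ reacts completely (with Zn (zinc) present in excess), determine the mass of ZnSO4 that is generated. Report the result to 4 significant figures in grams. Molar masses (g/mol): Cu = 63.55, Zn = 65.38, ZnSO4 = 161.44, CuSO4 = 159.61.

338.9 g

n(CuSO4) = 335.10 g / 159.61 g/mol = 2.0995 mol.
From the equation the CuSO4:ZnSO4 mole ratio is 1:1, so n(ZnSO4) = 2.0995 × 1/1 = 2.0995 mol.
Mass of ZnSO4 = 2.0995 mol × 161.44 g/mol = 338.94 g.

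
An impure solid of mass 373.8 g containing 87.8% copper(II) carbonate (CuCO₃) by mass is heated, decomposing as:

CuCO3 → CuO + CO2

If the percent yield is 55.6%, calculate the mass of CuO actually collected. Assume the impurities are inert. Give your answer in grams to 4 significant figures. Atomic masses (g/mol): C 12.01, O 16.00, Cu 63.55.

117.5 g

Pure CuCO3 available = 373.8 g × 0.878 = 328.20 g.
M(CuCO3) = 63.55 + 12.01 + 3(16.00) = 123.56 g/mol.
M(CuO) = 63.55 + 16.00 = 79.55 g/mol.
n(CuCO3) = 328.20 g / 123.56 g/mol = 2.6562 mol.
From the equation the CuCO3:CuO mole ratio is 1:1, so n(CuO) = 2.6562 × 1/1 = 2.6562 mol.
Mass of CuO = 2.6562 mol × 79.55 g/mol = 211.30 g.
Actual mass collected = 211.30 g × 0.556 = 117.48 g.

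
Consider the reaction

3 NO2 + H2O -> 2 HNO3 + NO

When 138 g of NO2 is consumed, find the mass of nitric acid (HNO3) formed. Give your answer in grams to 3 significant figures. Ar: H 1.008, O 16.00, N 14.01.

126 g

M(NO2) = 14.01 + 2(16.00) = 46.01 g/mol.
M(HNO3) = 1.008 + 14.01 + 3(16.00) = 63.018 g/mol.
n(NO2) = 138.0 g / 46.01 g/mol = 2.999 mol.
From the equation the NO2:HNO3 mole ratio is 3:2, so n(HNO3) = 2.999 × 2/3 = 2.000 mol.
Mass of HNO3 = 2.000 mol × 63.018 g/mol = 126.0 g.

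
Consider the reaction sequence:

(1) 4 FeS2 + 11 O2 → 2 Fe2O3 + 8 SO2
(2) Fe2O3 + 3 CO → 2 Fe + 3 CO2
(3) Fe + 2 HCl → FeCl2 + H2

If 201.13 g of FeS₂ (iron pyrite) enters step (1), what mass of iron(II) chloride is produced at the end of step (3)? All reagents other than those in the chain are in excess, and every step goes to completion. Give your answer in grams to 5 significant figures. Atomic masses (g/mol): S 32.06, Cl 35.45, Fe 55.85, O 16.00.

M(FeS2) = 55.85 + 2(32.06) = 119.97 g/mol.
M(FeCl2) = 55.85 + 2(35.45) = 126.75 g/mol.
n(FeS2) = 201.13 / 119.97 = 1.67650 mol.
Reaction (1): FeS2→Fe2O3 ratio 4:2 ⇒ n(Fe2O3) = 0.838251 mol.
Reaction (2): Fe2O3→Fe ratio 1:2 ⇒ n(Fe) = 1.67650 mol.
Reaction (3): Fe→FeCl2 ratio 1:1 ⇒ n(FeCl2) = 1.67650 mol.
Mass of FeCl2 = 1.67650 × 126.75 = 212.497 g.

212.50 g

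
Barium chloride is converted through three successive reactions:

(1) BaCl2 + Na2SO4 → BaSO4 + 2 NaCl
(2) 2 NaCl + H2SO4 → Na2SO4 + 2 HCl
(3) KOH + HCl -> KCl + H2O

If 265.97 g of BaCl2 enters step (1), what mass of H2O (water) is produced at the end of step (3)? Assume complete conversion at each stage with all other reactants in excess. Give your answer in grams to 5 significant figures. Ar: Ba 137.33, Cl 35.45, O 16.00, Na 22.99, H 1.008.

M(BaCl2) = 137.33 + 2(35.45) = 208.23 g/mol.
M(H2O) = 2(1.008) + 16.00 = 18.016 g/mol.
n(BaCl2) = 265.97 / 208.23 = 1.27729 mol.
Reaction (1): BaCl2→NaCl ratio 1:2 ⇒ n(NaCl) = 2.55458 mol.
Reaction (2): NaCl→HCl ratio 2:2 ⇒ n(HCl) = 2.55458 mol.
Reaction (3): HCl→H2O ratio 1:1 ⇒ n(H2O) = 2.55458 mol.
Mass of H2O = 2.55458 × 18.016 = 46.0233 g.

46.023 g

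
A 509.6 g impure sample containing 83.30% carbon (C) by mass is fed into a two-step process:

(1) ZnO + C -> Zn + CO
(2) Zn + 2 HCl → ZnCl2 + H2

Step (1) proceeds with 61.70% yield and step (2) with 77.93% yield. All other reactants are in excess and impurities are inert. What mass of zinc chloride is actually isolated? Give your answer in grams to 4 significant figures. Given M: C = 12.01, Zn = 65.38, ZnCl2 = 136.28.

Pure C = 509.6 × 0.8330 = 424.50 g.
n(C) = 424.50 / 12.01 = 35.345 mol.
Step 1 (C:Zn = 1:1): theoretical n(Zn) = 35.345 mol; at 61.70% yield, n(Zn) = 21.808 mol.
Step 2 (Zn:ZnCl2 = 1:1): theoretical n(ZnCl2) = 21.808 mol, so theoretical mass = 21.808 × 136.28 = 2972.0 g.
At 77.93% yield, actual mass of ZnCl2 = 2972.0 × 0.7793 = 2316.1 g.

2316 g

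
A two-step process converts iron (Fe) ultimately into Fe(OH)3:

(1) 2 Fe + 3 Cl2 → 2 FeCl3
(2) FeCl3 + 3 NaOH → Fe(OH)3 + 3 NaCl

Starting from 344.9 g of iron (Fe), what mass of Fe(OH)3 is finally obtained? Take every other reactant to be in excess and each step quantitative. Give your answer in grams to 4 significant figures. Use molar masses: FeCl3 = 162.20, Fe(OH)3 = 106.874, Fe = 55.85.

660.0 g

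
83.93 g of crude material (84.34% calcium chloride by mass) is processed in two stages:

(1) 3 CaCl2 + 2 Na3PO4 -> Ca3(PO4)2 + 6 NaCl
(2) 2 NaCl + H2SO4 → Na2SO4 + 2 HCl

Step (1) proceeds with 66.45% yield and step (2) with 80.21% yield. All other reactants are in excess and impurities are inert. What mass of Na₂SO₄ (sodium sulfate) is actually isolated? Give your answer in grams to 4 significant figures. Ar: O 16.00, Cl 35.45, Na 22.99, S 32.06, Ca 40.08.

48.29 g

Pure CaCl2 = 83.93 × 0.8434 = 70.787 g.
M(CaCl2) = 40.08 + 2(35.45) = 110.98 g/mol.
M(Na2SO4) = 2(22.99) + 32.06 + 4(16.00) = 142.04 g/mol.
n(CaCl2) = 70.787 / 110.98 = 0.63783 mol.
Step 1 (CaCl2:NaCl = 3:6): theoretical n(NaCl) = 1.2757 mol; at 66.45% yield, n(NaCl) = 0.84768 mol.
Step 2 (NaCl:Na2SO4 = 2:1): theoretical n(Na2SO4) = 0.42384 mol, so theoretical mass = 0.42384 × 142.04 = 60.202 g.
At 80.21% yield, actual mass of Na2SO4 = 60.202 × 0.8021 = 48.288 g.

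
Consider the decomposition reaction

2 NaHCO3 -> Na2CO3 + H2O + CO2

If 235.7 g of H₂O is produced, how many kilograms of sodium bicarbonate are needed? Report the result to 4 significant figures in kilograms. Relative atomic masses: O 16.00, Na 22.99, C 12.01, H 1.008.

2.198 kg

M(H2O) = 2(1.008) + 16.00 = 18.016 g/mol.
M(NaHCO3) = 22.99 + 1.008 + 12.01 + 3(16.00) = 84.008 g/mol.
n(H2O) = 235.70 g / 18.016 g/mol = 13.083 mol.
From the equation the H2O:NaHCO3 mole ratio is 1:2, so n(NaHCO3) = 13.083 × 2/1 = 26.166 mol.
Mass of NaHCO3 = 26.166 mol × 84.008 g/mol = 2198.1 g.
Converting to kg: 2198.1 g = 2.198 kg.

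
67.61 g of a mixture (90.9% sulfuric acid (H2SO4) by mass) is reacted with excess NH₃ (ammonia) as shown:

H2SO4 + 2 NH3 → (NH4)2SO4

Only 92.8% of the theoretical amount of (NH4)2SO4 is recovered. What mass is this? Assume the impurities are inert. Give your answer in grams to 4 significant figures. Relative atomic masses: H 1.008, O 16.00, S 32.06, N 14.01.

Pure H2SO4 available = 67.61 g × 0.909 = 61.457 g.
M(H2SO4) = 2(1.008) + 32.06 + 4(16.00) = 98.076 g/mol.
M((NH4)2SO4) = 2(14.01) + 8(1.008) + 32.06 + 4(16.00) = 132.144 g/mol.
n(H2SO4) = 61.457 g / 98.076 g/mol = 0.62663 mol.
From the equation the H2SO4:(NH4)2SO4 mole ratio is 1:1, so n((NH4)2SO4) = 0.62663 × 1/1 = 0.62663 mol.
Mass of (NH4)2SO4 = 0.62663 mol × 132.144 g/mol = 82.806 g.
Actual mass collected = 82.806 g × 0.928 = 76.844 g.

76.84 g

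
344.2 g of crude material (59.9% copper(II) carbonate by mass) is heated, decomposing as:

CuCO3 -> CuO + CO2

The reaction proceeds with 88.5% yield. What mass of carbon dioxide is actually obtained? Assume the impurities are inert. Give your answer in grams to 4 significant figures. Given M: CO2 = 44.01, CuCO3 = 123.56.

Pure CuCO3 available = 344.2 g × 0.599 = 206.18 g.
n(CuCO3) = 206.18 g / 123.56 g/mol = 1.6686 mol.
From the equation the CuCO3:CO2 mole ratio is 1:1, so n(CO2) = 1.6686 × 1/1 = 1.6686 mol.
Mass of CO2 = 1.6686 mol × 44.01 g/mol = 73.436 g.
Actual mass collected = 73.436 g × 0.885 = 64.991 g.

64.99 g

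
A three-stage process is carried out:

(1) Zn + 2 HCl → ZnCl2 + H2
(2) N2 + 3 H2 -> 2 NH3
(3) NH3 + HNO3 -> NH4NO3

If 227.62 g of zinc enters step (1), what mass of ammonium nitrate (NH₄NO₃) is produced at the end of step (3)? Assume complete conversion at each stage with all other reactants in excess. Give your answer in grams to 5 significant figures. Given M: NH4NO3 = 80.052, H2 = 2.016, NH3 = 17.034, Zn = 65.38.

185.80 g

n(Zn) = 227.62 / 65.38 = 3.48149 mol.
Reaction (1): Zn→H2 ratio 1:1 ⇒ n(H2) = 3.48149 mol.
Reaction (2): H2→NH3 ratio 3:2 ⇒ n(NH3) = 2.32100 mol.
Reaction (3): NH3→NH4NO3 ratio 1:1 ⇒ n(NH4NO3) = 2.32100 mol.
Mass of NH4NO3 = 2.32100 × 80.052 = 185.800 g.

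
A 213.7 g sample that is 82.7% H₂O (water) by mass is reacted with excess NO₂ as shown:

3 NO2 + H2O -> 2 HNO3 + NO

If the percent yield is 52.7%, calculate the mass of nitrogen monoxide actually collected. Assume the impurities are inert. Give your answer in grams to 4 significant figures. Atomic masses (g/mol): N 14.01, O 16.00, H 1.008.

Pure H2O available = 213.7 g × 0.827 = 176.73 g.
M(H2O) = 2(1.008) + 16.00 = 18.016 g/mol.
M(NO) = 14.01 + 16.00 = 30.01 g/mol.
n(H2O) = 176.73 g / 18.016 g/mol = 9.8096 mol.
From the equation the H2O:NO mole ratio is 1:1, so n(NO) = 9.8096 × 1/1 = 9.8096 mol.
Mass of NO = 9.8096 mol × 30.01 g/mol = 294.39 g.
Actual mass collected = 294.39 g × 0.527 = 155.14 g.

155.1 g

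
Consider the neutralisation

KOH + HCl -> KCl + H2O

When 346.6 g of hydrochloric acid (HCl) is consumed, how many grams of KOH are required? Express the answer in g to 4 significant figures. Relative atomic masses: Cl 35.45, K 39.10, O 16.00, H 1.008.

M(HCl) = 1.008 + 35.45 = 36.458 g/mol.
M(KOH) = 39.10 + 16.00 + 1.008 = 56.108 g/mol.
n(HCl) = 346.60 g / 36.458 g/mol = 9.5068 mol.
From the equation the HCl:KOH mole ratio is 1:1, so n(KOH) = 9.5068 × 1/1 = 9.5068 mol.
Mass of KOH = 9.5068 mol × 56.108 g/mol = 533.41 g.

533.4 g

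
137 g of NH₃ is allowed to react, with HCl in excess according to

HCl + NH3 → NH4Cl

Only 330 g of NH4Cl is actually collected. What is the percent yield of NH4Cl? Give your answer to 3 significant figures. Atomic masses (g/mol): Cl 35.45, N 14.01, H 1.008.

76.7 %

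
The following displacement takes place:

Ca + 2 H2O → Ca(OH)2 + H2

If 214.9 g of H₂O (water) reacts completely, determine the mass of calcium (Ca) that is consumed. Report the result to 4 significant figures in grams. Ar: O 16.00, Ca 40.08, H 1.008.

M(H2O) = 2(1.008) + 16.00 = 18.016 g/mol.
M(Ca) = 40.08 g/mol.
n(H2O) = 214.90 g / 18.016 g/mol = 11.928 mol.
From the equation the H2O:Ca mole ratio is 2:1, so n(Ca) = 11.928 × 1/2 = 5.9641 mol.
Mass of Ca = 5.9641 mol × 40.08 g/mol = 239.04 g.

239.0 g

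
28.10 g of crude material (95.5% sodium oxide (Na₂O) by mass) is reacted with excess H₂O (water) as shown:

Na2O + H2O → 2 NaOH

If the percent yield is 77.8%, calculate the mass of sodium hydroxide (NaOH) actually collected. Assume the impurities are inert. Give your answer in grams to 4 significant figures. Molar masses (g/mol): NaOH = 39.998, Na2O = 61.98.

26.95 g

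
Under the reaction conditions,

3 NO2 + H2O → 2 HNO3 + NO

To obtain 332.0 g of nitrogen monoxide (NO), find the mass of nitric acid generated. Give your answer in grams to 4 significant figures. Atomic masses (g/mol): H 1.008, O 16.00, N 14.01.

M(NO) = 14.01 + 16.00 = 30.01 g/mol.
M(HNO3) = 1.008 + 14.01 + 3(16.00) = 63.018 g/mol.
n(NO) = 332.00 g / 30.01 g/mol = 11.063 mol.
From the equation the NO:HNO3 mole ratio is 1:2, so n(HNO3) = 11.063 × 2/1 = 22.126 mol.
Mass of HNO3 = 22.126 mol × 63.018 g/mol = 1394.3 g.

1394 g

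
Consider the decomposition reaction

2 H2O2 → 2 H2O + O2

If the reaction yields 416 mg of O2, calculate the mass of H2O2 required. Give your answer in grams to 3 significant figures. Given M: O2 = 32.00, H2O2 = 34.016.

Convert: 416 mg = 0.4160 g.
n(O2) = 0.4160 g / 32.00 g/mol = 0.01300 mol.
From the equation the O2:H2O2 mole ratio is 1:2, so n(H2O2) = 0.01300 × 2/1 = 0.02600 mol.
Mass of H2O2 = 0.02600 mol × 34.016 g/mol = 0.8844 g.

0.884 g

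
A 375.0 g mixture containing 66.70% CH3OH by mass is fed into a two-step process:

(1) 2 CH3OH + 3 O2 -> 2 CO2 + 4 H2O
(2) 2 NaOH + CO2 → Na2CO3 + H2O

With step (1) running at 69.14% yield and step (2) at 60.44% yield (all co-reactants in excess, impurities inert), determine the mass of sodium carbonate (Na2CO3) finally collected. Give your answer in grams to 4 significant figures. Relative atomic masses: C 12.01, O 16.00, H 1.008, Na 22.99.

345.7 g

Pure CH3OH = 375.0 × 0.6670 = 250.12 g.
M(CH3OH) = 12.01 + 4(1.008) + 16.00 = 32.042 g/mol.
M(Na2CO3) = 2(22.99) + 12.01 + 3(16.00) = 105.99 g/mol.
n(CH3OH) = 250.12 / 32.042 = 7.8062 mol.
Step 1 (CH3OH:CO2 = 2:2): theoretical n(CO2) = 7.8062 mol; at 69.14% yield, n(CO2) = 5.3972 mol.
Step 2 (CO2:Na2CO3 = 1:1): theoretical n(Na2CO3) = 5.3972 mol, so theoretical mass = 5.3972 × 105.99 = 572.05 g.
At 60.44% yield, actual mass of Na2CO3 = 572.05 × 0.6044 = 345.75 g.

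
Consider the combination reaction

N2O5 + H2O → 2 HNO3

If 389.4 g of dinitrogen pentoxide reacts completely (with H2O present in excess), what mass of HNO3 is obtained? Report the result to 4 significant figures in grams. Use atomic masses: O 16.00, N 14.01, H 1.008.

454.3 g

M(N2O5) = 2(14.01) + 5(16.00) = 108.02 g/mol.
M(HNO3) = 1.008 + 14.01 + 3(16.00) = 63.018 g/mol.
n(N2O5) = 389.40 g / 108.02 g/mol = 3.6049 mol.
From the equation the N2O5:HNO3 mole ratio is 1:2, so n(HNO3) = 3.6049 × 2/1 = 7.2098 mol.
Mass of HNO3 = 7.2098 mol × 63.018 g/mol = 454.35 g.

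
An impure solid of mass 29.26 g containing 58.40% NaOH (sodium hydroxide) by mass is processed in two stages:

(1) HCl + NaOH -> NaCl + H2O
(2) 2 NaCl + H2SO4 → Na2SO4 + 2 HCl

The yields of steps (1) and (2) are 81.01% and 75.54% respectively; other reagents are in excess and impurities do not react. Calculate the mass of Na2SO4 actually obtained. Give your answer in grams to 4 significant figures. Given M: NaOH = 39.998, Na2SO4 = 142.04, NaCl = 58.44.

18.57 g

Pure NaOH = 29.26 × 0.5840 = 17.088 g.
n(NaOH) = 17.088 / 39.998 = 0.42722 mol.
Step 1 (NaOH:NaCl = 1:1): theoretical n(NaCl) = 0.42722 mol; at 81.01% yield, n(NaCl) = 0.34609 mol.
Step 2 (NaCl:Na2SO4 = 2:1): theoretical n(Na2SO4) = 0.17304 mol, so theoretical mass = 0.17304 × 142.04 = 24.579 g.
At 75.54% yield, actual mass of Na2SO4 = 24.579 × 0.7554 = 18.567 g.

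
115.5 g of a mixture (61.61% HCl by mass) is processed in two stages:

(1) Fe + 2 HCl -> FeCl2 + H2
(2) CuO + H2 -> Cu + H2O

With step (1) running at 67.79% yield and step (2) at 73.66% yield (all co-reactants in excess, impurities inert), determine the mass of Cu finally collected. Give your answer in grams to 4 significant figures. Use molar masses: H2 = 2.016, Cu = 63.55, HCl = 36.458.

30.97 g

Pure HCl = 115.5 × 0.6161 = 71.160 g.
n(HCl) = 71.160 / 36.458 = 1.9518 mol.
Step 1 (HCl:H2 = 2:1): theoretical n(H2) = 0.97591 mol; at 67.79% yield, n(H2) = 0.66157 mol.
Step 2 (H2:Cu = 1:1): theoretical n(Cu) = 0.66157 mol, so theoretical mass = 0.66157 × 63.55 = 42.043 g.
At 73.66% yield, actual mass of Cu = 42.043 × 0.7366 = 30.969 g.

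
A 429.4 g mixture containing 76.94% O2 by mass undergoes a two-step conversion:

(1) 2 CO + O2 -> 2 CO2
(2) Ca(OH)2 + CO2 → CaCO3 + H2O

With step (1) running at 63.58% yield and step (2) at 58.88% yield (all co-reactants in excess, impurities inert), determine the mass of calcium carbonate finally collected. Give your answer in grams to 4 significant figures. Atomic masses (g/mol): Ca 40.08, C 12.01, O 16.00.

773.7 g

Pure O2 = 429.4 × 0.7694 = 330.38 g.
M(O2) = 2(16.00) = 32.00 g/mol.
M(CaCO3) = 40.08 + 12.01 + 3(16.00) = 100.09 g/mol.
n(O2) = 330.38 / 32.00 = 10.324 mol.
Step 1 (O2:CO2 = 1:2): theoretical n(CO2) = 20.649 mol; at 63.58% yield, n(CO2) = 13.128 mol.
Step 2 (CO2:CaCO3 = 1:1): theoretical n(CaCO3) = 13.128 mol, so theoretical mass = 13.128 × 100.09 = 1314.0 g.
At 58.88% yield, actual mass of CaCO3 = 1314.0 × 0.5888 = 773.70 g.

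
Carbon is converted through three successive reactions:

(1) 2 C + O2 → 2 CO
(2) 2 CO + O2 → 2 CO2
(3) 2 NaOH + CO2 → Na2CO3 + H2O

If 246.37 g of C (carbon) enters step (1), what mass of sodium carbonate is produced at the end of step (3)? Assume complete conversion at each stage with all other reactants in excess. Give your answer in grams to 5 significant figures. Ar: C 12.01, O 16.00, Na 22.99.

2174.3 g

M(C) = 12.01 g/mol.
M(Na2CO3) = 2(22.99) + 12.01 + 3(16.00) = 105.99 g/mol.
n(C) = 246.37 / 12.01 = 20.5137 mol.
Reaction (1): C→CO ratio 2:2 ⇒ n(CO) = 20.5137 mol.
Reaction (2): CO→CO2 ratio 2:2 ⇒ n(CO2) = 20.5137 mol.
Reaction (3): CO2→Na2CO3 ratio 1:1 ⇒ n(Na2CO3) = 20.5137 mol.
Mass of Na2CO3 = 20.5137 × 105.99 = 2174.25 g.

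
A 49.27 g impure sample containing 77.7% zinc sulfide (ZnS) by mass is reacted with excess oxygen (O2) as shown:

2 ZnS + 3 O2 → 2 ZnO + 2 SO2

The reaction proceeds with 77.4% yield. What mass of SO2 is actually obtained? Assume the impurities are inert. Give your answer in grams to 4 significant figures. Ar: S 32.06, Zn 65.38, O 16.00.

Pure ZnS available = 49.27 g × 0.777 = 38.283 g.
M(ZnS) = 65.38 + 32.06 = 97.44 g/mol.
M(SO2) = 32.06 + 2(16.00) = 64.06 g/mol.
n(ZnS) = 38.283 g / 97.44 g/mol = 0.39289 mol.
From the equation the ZnS:SO2 mole ratio is 2:2, so n(SO2) = 0.39289 × 2/2 = 0.39289 mol.
Mass of SO2 = 0.39289 mol × 64.06 g/mol = 25.168 g.
Actual mass collected = 25.168 g × 0.774 = 19.480 g.

19.48 g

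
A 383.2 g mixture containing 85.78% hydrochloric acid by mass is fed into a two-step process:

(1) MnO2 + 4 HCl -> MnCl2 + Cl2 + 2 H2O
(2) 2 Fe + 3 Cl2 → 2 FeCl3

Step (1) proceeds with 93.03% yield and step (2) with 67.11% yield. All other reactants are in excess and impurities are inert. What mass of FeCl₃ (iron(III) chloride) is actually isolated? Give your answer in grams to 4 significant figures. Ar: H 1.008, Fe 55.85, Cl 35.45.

152.2 g

Pure HCl = 383.2 × 0.8578 = 328.71 g.
M(HCl) = 1.008 + 35.45 = 36.458 g/mol.
M(FeCl3) = 55.85 + 3(35.45) = 162.20 g/mol.
n(HCl) = 328.71 / 36.458 = 9.0161 mol.
Step 1 (HCl:Cl2 = 4:1): theoretical n(Cl2) = 2.2540 mol; at 93.03% yield, n(Cl2) = 2.0969 mol.
Step 2 (Cl2:FeCl3 = 3:2): theoretical n(FeCl3) = 1.3979 mol, so theoretical mass = 1.3979 × 162.20 = 226.75 g.
At 67.11% yield, actual mass of FeCl3 = 226.75 × 0.6711 = 152.17 g.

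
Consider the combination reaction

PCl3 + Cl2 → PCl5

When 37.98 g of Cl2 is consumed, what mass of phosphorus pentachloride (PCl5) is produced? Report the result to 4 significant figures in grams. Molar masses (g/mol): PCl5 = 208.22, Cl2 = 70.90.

n(Cl2) = 37.980 g / 70.90 g/mol = 0.53568 mol.
From the equation the Cl2:PCl5 mole ratio is 1:1, so n(PCl5) = 0.53568 × 1/1 = 0.53568 mol.
Mass of PCl5 = 0.53568 mol × 208.22 g/mol = 111.54 g.

111.5 g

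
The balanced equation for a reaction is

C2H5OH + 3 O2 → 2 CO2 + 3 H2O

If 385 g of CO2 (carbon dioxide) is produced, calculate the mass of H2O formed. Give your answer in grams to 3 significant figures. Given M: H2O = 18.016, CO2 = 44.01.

236 g

n(CO2) = 385.0 g / 44.01 g/mol = 8.748 mol.
From the equation the CO2:H2O mole ratio is 2:3, so n(H2O) = 8.748 × 3/2 = 13.12 mol.
Mass of H2O = 13.12 mol × 18.016 g/mol = 236.4 g.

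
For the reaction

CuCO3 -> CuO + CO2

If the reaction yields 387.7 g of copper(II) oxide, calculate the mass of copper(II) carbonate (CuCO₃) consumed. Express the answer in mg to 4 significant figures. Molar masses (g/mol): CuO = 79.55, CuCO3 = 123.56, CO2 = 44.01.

602200 mg

n(CuO) = 387.70 g / 79.55 g/mol = 4.8737 mol.
From the equation the CuO:CuCO3 mole ratio is 1:1, so n(CuCO3) = 4.8737 × 1/1 = 4.8737 mol.
Mass of CuCO3 = 4.8737 mol × 123.56 g/mol = 602.19 g.
Converting to mg: 602.19 g = 602200 mg.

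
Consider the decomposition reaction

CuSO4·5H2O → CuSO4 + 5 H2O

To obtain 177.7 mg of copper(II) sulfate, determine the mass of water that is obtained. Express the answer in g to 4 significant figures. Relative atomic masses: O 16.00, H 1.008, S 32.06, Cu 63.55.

0.1003 g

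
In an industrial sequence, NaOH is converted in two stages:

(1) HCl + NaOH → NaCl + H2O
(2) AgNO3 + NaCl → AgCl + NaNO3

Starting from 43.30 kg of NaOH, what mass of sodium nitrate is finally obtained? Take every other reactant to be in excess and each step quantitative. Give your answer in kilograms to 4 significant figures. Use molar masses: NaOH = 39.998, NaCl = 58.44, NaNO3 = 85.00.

43.30 kg = 43300 g.
n(NaOH) = 43300 / 39.998 = 1082.6 mol.
Step 1 gives a 1:1 ratio of NaOH to NaCl, so n(NaCl) = 1082.6 mol.
In step 2 the NaCl:NaNO3 ratio is 1:1, so n(NaNO3) = 1082.6 mol.
Mass of NaNO3 = 1082.6 × 85.00 = 92017 g = 92.02 kg.

92.02 kg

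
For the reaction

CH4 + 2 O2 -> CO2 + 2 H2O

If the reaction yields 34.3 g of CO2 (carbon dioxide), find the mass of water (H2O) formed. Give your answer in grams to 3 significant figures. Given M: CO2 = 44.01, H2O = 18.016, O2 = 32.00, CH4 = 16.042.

n(CO2) = 34.30 g / 44.01 g/mol = 0.7794 mol.
From the equation the CO2:H2O mole ratio is 1:2, so n(H2O) = 0.7794 × 2/1 = 1.559 mol.
Mass of H2O = 1.559 mol × 18.016 g/mol = 28.08 g.

28.1 g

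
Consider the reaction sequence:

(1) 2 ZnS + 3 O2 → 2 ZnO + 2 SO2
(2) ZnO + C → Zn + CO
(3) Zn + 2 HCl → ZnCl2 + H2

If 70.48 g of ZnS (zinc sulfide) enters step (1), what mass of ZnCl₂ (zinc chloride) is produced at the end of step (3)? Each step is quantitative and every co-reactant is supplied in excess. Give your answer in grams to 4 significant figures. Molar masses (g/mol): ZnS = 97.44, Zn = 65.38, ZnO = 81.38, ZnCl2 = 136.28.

n(ZnS) = 70.48 / 97.44 = 0.72332 mol.
Reaction (1): ZnS→ZnO ratio 2:2 ⇒ n(ZnO) = 0.72332 mol.
Reaction (2): ZnO→Zn ratio 1:1 ⇒ n(Zn) = 0.72332 mol.
Reaction (3): Zn→ZnCl2 ratio 1:1 ⇒ n(ZnCl2) = 0.72332 mol.
Mass of ZnCl2 = 0.72332 × 136.28 = 98.574 g.

98.57 g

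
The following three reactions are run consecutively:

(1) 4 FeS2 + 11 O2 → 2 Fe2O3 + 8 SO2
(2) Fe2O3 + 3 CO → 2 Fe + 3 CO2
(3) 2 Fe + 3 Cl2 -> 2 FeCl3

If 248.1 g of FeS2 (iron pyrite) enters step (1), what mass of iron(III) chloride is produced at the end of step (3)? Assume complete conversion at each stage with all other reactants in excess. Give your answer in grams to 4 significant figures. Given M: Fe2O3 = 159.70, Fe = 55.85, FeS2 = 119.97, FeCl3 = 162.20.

n(FeS2) = 248.1 / 119.97 = 2.0680 mol.
Reaction (1): FeS2→Fe2O3 ratio 4:2 ⇒ n(Fe2O3) = 1.0340 mol.
Reaction (2): Fe2O3→Fe ratio 1:2 ⇒ n(Fe) = 2.0680 mol.
Reaction (3): Fe→FeCl3 ratio 2:2 ⇒ n(FeCl3) = 2.0680 mol.
Mass of FeCl3 = 2.0680 × 162.20 = 335.43 g.

335.4 g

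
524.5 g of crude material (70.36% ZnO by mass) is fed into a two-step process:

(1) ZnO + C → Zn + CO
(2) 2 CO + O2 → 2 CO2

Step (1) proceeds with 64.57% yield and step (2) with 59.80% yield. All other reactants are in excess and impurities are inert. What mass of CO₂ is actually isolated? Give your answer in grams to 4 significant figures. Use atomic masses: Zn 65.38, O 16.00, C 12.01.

77.06 g

Pure ZnO = 524.5 × 0.7036 = 369.04 g.
M(ZnO) = 65.38 + 16.00 = 81.38 g/mol.
M(CO2) = 12.01 + 2(16.00) = 44.01 g/mol.
n(ZnO) = 369.04 / 81.38 = 4.5348 mol.
Step 1 (ZnO:CO = 1:1): theoretical n(CO) = 4.5348 mol; at 64.57% yield, n(CO) = 2.9281 mol.
Step 2 (CO:CO2 = 2:2): theoretical n(CO2) = 2.9281 mol, so theoretical mass = 2.9281 × 44.01 = 128.87 g.
At 59.80% yield, actual mass of CO2 = 128.87 × 0.5980 = 77.061 g.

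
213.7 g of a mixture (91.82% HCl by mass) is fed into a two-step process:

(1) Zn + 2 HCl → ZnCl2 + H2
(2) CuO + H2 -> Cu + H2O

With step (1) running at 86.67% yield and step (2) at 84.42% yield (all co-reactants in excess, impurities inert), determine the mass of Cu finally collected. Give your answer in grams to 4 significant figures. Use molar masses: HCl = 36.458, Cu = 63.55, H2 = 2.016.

125.1 g

Pure HCl = 213.7 × 0.9182 = 196.22 g.
n(HCl) = 196.22 / 36.458 = 5.3821 mol.
Step 1 (HCl:H2 = 2:1): theoretical n(H2) = 2.6910 mol; at 86.67% yield, n(H2) = 2.3323 mol.
Step 2 (H2:Cu = 1:1): theoretical n(Cu) = 2.3323 mol, so theoretical mass = 2.3323 × 63.55 = 148.22 g.
At 84.42% yield, actual mass of Cu = 148.22 × 0.8442 = 125.13 g.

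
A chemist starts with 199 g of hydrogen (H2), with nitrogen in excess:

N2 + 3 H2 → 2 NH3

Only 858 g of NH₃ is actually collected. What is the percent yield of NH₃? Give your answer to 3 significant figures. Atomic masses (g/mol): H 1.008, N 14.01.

M(H2) = 2(1.008) = 2.016 g/mol.
M(NH3) = 14.01 + 3(1.008) = 17.034 g/mol.
n(H2) = 199.0 g / 2.016 g/mol = 98.71 mol.
From the equation the H2:NH3 mole ratio is 3:2, so n(NH3) = 98.71 × 2/3 = 65.81 mol.
Mass of NH3 = 65.81 mol × 17.034 g/mol = 1121 g.
This is the theoretical yield. Percent yield = 858 g / 1121 g × 100% = 76.54%.

76.5 %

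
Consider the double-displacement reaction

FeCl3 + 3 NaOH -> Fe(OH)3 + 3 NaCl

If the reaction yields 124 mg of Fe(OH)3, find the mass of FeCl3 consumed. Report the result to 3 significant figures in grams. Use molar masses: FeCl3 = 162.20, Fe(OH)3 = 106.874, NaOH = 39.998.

Convert: 124 mg = 0.1240 g.
n(Fe(OH)3) = 0.1240 g / 106.874 g/mol = 0.001160 mol.
From the equation the Fe(OH)3:FeCl3 mole ratio is 1:1, so n(FeCl3) = 0.001160 × 1/1 = 0.001160 mol.
Mass of FeCl3 = 0.001160 mol × 162.20 g/mol = 0.1882 g.

0.188 g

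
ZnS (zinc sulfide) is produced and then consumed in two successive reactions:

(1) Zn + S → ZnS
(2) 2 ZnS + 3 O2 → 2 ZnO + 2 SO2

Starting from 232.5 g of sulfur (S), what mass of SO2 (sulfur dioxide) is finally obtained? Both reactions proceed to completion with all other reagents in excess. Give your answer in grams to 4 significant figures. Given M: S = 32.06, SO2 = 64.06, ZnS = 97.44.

464.6 g

n(S) = 232.50 / 32.06 = 7.2520 mol.
Step 1 gives a 1:1 ratio of S to ZnS, so n(ZnS) = 7.2520 mol.
In step 2 the ZnS:SO2 ratio is 2:2, so n(SO2) = 7.2520 mol.
Mass of SO2 = 7.2520 × 64.06 = 464.56 g.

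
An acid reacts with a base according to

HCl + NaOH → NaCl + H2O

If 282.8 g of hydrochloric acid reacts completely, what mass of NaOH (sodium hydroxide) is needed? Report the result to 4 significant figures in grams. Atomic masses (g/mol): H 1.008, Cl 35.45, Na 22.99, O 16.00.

310.3 g

M(HCl) = 1.008 + 35.45 = 36.458 g/mol.
M(NaOH) = 22.99 + 16.00 + 1.008 = 39.998 g/mol.
n(HCl) = 282.80 g / 36.458 g/mol = 7.7569 mol.
From the equation the HCl:NaOH mole ratio is 1:1, so n(NaOH) = 7.7569 × 1/1 = 7.7569 mol.
Mass of NaOH = 7.7569 mol × 39.998 g/mol = 310.26 g.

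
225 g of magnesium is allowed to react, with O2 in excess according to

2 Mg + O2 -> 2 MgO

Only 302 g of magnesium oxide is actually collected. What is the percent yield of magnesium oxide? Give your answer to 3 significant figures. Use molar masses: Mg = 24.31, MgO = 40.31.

80.9 %

n(Mg) = 225.0 g / 24.31 g/mol = 9.255 mol.
From the equation the Mg:MgO mole ratio is 2:2, so n(MgO) = 9.255 × 2/2 = 9.255 mol.
Mass of MgO = 9.255 mol × 40.31 g/mol = 373.1 g.
This is the theoretical yield. Percent yield = 302 g / 373.1 g × 100% = 80.95%.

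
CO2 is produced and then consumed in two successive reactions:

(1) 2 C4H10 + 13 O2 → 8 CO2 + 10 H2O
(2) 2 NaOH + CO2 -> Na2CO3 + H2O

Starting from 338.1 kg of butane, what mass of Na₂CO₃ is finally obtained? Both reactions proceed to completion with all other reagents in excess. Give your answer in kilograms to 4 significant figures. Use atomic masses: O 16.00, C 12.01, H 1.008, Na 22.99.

2466 kg

M(C4H10) = 4(12.01) + 10(1.008) = 58.12 g/mol.
M(Na2CO3) = 2(22.99) + 12.01 + 3(16.00) = 105.99 g/mol.
338.1 kg = 338100 g.
n(C4H10) = 338100 / 58.12 = 5817.3 mol.
Step 1 gives a 2:8 ratio of C4H10 to CO2, so n(CO2) = 23269 mol.
In step 2 the CO2:Na2CO3 ratio is 1:1, so n(Na2CO3) = 23269 mol.
Mass of Na2CO3 = 23269 × 105.99 = 2.4663 × 10^6 g = 2466 kg.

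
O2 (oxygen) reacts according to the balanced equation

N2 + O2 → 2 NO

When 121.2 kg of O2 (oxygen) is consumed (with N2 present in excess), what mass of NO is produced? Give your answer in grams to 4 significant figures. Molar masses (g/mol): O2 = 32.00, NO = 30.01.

227300 g

Convert: 121.2 kg = 121200 g.
n(O2) = 121200 g / 32.00 g/mol = 3787.5 mol.
From the equation the O2:NO mole ratio is 1:2, so n(NO) = 3787.5 × 2/1 = 7575.0 mol.
Mass of NO = 7575.0 mol × 30.01 g/mol = 227330 g.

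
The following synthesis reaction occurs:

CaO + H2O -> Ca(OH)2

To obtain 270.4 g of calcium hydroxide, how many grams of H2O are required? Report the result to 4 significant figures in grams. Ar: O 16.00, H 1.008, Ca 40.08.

M(Ca(OH)2) = 40.08 + 2(16.00) + 2(1.008) = 74.096 g/mol.
M(H2O) = 2(1.008) + 16.00 = 18.016 g/mol.
n(Ca(OH)2) = 270.40 g / 74.096 g/mol = 3.6493 mol.
From the equation the Ca(OH)2:H2O mole ratio is 1:1, so n(H2O) = 3.6493 × 1/1 = 3.6493 mol.
Mass of H2O = 3.6493 mol × 18.016 g/mol = 65.746 g.

65.75 g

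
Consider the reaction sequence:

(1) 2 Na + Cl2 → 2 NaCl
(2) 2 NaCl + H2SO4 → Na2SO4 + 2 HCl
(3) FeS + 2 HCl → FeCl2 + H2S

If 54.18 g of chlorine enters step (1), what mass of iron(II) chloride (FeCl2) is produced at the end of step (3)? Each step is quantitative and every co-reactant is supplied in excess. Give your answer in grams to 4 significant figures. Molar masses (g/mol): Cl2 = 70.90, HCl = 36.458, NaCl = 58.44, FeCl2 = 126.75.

96.86 g

n(Cl2) = 54.18 / 70.90 = 0.76417 mol.
Reaction (1): Cl2→NaCl ratio 1:2 ⇒ n(NaCl) = 1.5283 mol.
Reaction (2): NaCl→HCl ratio 2:2 ⇒ n(HCl) = 1.5283 mol.
Reaction (3): HCl→FeCl2 ratio 2:1 ⇒ n(FeCl2) = 0.76417 mol.
Mass of FeCl2 = 0.76417 × 126.75 = 96.859 g.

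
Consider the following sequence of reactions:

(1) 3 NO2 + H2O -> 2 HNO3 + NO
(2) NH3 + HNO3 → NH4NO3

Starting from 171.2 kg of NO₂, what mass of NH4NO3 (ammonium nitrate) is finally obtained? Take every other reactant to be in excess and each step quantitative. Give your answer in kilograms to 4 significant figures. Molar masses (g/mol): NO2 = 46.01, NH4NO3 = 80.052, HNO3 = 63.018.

198.6 kg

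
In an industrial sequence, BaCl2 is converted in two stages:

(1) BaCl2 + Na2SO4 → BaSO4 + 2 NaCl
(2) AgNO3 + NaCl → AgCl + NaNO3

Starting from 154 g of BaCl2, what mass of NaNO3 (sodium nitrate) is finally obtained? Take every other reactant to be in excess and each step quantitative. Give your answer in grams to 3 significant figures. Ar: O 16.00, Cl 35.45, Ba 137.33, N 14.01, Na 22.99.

126 g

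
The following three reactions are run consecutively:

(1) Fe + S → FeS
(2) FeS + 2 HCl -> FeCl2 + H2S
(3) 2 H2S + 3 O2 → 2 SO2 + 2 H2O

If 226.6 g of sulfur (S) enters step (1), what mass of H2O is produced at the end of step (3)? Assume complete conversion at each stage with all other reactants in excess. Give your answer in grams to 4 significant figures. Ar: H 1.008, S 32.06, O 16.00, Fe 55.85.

M(S) = 32.06 g/mol.
M(H2O) = 2(1.008) + 16.00 = 18.016 g/mol.
n(S) = 226.6 / 32.06 = 7.0680 mol.
Reaction (1): S→FeS ratio 1:1 ⇒ n(FeS) = 7.0680 mol.
Reaction (2): FeS→H2S ratio 1:1 ⇒ n(H2S) = 7.0680 mol.
Reaction (3): H2S→H2O ratio 2:2 ⇒ n(H2O) = 7.0680 mol.
Mass of H2O = 7.0680 × 18.016 = 127.34 g.

127.3 g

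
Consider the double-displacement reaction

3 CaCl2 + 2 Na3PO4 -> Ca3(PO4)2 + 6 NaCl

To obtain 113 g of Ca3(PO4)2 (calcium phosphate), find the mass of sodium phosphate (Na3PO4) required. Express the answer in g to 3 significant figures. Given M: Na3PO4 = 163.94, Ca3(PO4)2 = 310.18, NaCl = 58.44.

119 g

n(Ca3(PO4)2) = 113.0 g / 310.18 g/mol = 0.3643 mol.
From the equation the Ca3(PO4)2:Na3PO4 mole ratio is 1:2, so n(Na3PO4) = 0.3643 × 2/1 = 0.7286 mol.
Mass of Na3PO4 = 0.7286 mol × 163.94 g/mol = 119.4 g.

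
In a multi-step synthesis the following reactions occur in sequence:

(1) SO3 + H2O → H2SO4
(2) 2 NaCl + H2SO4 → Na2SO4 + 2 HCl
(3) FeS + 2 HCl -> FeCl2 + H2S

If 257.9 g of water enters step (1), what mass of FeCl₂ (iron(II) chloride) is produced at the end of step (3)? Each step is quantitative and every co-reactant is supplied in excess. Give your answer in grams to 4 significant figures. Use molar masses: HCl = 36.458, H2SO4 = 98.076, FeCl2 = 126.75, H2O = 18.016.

1814 g

n(H2O) = 257.9 / 18.016 = 14.315 mol.
Reaction (1): H2O→H2SO4 ratio 1:1 ⇒ n(H2SO4) = 14.315 mol.
Reaction (2): H2SO4→HCl ratio 1:2 ⇒ n(HCl) = 28.630 mol.
Reaction (3): HCl→FeCl2 ratio 2:1 ⇒ n(FeCl2) = 14.315 mol.
Mass of FeCl2 = 14.315 × 126.75 = 1814.4 g.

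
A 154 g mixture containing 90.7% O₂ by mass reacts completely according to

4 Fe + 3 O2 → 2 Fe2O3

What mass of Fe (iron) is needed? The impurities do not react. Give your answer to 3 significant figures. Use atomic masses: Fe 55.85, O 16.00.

325 g

Mass of pure O2 = 154 g × 0.907 = 139.7 g.
M(O2) = 2(16.00) = 32.00 g/mol.
M(Fe) = 55.85 g/mol.
n(O2) = 139.7 g / 32.00 g/mol = 4.365 mol.
From the equation the O2:Fe mole ratio is 3:4, so n(Fe) = 4.365 × 4/3 = 5.820 mol.
Mass of Fe = 5.820 mol × 55.85 g/mol = 325.0 g.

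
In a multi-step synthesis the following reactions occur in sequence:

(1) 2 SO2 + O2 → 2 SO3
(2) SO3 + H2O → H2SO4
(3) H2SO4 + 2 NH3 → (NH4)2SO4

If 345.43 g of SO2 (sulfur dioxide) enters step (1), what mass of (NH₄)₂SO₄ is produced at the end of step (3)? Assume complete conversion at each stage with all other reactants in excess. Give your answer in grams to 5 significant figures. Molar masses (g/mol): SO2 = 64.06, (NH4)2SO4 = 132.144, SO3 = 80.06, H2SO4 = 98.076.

n(SO2) = 345.43 / 64.06 = 5.39229 mol.
Reaction (1): SO2→SO3 ratio 2:2 ⇒ n(SO3) = 5.39229 mol.
Reaction (2): SO3→H2SO4 ratio 1:1 ⇒ n(H2SO4) = 5.39229 mol.
Reaction (3): H2SO4→(NH4)2SO4 ratio 1:1 ⇒ n((NH4)2SO4) = 5.39229 mol.
Mass of (NH4)2SO4 = 5.39229 × 132.144 = 712.559 g.

712.56 g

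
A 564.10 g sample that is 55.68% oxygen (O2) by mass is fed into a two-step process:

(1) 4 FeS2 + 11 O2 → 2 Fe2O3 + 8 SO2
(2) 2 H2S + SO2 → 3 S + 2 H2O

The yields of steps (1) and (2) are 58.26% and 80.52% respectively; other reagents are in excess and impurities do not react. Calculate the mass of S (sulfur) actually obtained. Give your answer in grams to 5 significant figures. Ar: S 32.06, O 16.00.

322.08 g

Pure O2 = 564.10 × 0.5568 = 314.091 g.
M(O2) = 2(16.00) = 32.00 g/mol.
M(S) = 32.06 g/mol.
n(O2) = 314.091 / 32.00 = 9.81534 mol.
Step 1 (O2:SO2 = 11:8): theoretical n(SO2) = 7.13843 mol; at 58.26% yield, n(SO2) = 4.15885 mol.
Step 2 (SO2:S = 1:3): theoretical n(S) = 12.4765 mol, so theoretical mass = 12.4765 × 32.06 = 399.998 g.
At 80.52% yield, actual mass of S = 399.998 × 0.8052 = 322.078 g.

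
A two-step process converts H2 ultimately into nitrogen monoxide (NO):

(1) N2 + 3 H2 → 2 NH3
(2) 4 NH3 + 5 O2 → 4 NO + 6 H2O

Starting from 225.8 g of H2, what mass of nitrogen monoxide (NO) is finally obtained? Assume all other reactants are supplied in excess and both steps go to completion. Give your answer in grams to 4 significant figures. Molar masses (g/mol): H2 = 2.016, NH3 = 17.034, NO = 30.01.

n(H2) = 225.80 / 2.016 = 112.00 mol.
Step 1 gives a 3:2 ratio of H2 to NH3, so n(NH3) = 74.669 mol.
In step 2 the NH3:NO ratio is 4:4, so n(NO) = 74.669 mol.
Mass of NO = 74.669 × 30.01 = 2240.8 g.

2241 g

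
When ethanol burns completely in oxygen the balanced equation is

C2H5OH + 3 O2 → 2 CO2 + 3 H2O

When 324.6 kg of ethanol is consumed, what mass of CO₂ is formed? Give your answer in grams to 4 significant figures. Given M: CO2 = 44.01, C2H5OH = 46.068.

620200 g

Convert: 324.6 kg = 324600 g.
n(C2H5OH) = 324600 g / 46.068 g/mol = 7046.1 mol.
From the equation the C2H5OH:CO2 mole ratio is 1:2, so n(CO2) = 7046.1 × 2/1 = 14092 mol.
Mass of CO2 = 14092 mol × 44.01 g/mol = 620200 g.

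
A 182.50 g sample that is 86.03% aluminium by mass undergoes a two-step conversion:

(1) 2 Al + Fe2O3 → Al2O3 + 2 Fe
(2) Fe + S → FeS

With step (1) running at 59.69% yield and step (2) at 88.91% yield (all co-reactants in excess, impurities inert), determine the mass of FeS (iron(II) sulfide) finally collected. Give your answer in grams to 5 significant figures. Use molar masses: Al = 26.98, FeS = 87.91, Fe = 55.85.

271.49 g

Pure Al = 182.50 × 0.8603 = 157.005 g.
n(Al) = 157.005 / 26.98 = 5.81930 mol.
Step 1 (Al:Fe = 2:2): theoretical n(Fe) = 5.81930 mol; at 59.69% yield, n(Fe) = 3.47354 mol.
Step 2 (Fe:FeS = 1:1): theoretical n(FeS) = 3.47354 mol, so theoretical mass = 3.47354 × 87.91 = 305.359 g.
At 88.91% yield, actual mass of FeS = 305.359 × 0.8891 = 271.495 g.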